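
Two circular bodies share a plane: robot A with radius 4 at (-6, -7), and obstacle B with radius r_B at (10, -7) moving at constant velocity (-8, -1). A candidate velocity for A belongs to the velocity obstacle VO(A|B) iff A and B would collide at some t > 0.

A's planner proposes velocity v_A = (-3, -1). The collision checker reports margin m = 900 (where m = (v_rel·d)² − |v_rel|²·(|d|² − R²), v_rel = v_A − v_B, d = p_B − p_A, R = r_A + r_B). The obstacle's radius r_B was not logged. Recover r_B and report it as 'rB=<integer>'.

m = 900
d = (16, 0);  v_rel = (5, 0),  |v_rel|² = 25
v_rel×d = (5)·(0) − (0)·(16) = 0
since m = R²·25 − 0²:  R² = (0 + 900) / 25 = 36
R = √36 = 6  ⇒  r_B = 6 − 4 = 2

rB=2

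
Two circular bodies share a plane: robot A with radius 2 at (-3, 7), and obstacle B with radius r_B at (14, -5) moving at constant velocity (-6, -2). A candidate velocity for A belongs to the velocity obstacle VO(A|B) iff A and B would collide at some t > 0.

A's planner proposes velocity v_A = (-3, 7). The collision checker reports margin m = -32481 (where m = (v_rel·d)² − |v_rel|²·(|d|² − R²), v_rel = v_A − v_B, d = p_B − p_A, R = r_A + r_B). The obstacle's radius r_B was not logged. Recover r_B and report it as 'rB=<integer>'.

m = -32481
d = (17, -12);  v_rel = (3, 9),  |v_rel|² = 90
v_rel×d = (3)·(-12) − (9)·(17) = -189
since m = R²·90 − (-189)²:  R² = (35721 + -32481) / 90 = 36
R = √36 = 6  ⇒  r_B = 6 − 2 = 4

rB=4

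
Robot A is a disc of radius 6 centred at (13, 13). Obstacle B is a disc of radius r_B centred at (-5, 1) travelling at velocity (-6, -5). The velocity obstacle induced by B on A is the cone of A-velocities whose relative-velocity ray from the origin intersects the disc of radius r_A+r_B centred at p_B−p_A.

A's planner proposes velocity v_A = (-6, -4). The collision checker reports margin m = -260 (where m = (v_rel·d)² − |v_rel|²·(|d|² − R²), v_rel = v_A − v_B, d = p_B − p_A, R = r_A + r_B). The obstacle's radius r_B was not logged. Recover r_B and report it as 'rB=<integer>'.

m = -260
d = (-18, -12);  v_rel = (0, 1),  |v_rel|² = 1
v_rel×d = (0)·(-12) − (1)·(-18) = 18
since m = R²·1 − 18²:  R² = (324 + -260) / 1 = 64
R = √64 = 8  ⇒  r_B = 8 − 6 = 2

rB=2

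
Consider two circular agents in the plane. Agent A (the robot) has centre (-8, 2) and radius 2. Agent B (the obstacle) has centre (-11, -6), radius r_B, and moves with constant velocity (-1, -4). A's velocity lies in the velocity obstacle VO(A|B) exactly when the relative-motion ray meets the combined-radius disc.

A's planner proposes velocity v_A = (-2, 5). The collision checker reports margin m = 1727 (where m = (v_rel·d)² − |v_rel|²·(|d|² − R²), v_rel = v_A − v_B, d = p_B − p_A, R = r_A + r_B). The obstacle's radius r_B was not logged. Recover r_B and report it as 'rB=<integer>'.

m = 1727
d = (-3, -8);  v_rel = (-1, 9),  |v_rel|² = 82
v_rel×d = (-1)·(-8) − (9)·(-3) = 35
since m = R²·82 − 35²:  R² = (1225 + 1727) / 82 = 36
R = √36 = 6  ⇒  r_B = 6 − 2 = 4

rB=4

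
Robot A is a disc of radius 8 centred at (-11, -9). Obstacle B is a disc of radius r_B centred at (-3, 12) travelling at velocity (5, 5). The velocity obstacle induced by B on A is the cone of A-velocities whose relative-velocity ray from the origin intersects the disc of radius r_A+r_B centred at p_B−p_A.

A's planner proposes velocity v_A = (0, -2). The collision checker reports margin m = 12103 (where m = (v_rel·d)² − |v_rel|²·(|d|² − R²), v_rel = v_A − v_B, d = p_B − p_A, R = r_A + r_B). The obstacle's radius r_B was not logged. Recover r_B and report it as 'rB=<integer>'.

m = 12103
d = (8, 21);  v_rel = (-5, -7),  |v_rel|² = 74
v_rel×d = (-5)·(21) − (-7)·(8) = -49
since m = R²·74 − (-49)²:  R² = (2401 + 12103) / 74 = 196
R = √196 = 14  ⇒  r_B = 14 − 8 = 6

rB=6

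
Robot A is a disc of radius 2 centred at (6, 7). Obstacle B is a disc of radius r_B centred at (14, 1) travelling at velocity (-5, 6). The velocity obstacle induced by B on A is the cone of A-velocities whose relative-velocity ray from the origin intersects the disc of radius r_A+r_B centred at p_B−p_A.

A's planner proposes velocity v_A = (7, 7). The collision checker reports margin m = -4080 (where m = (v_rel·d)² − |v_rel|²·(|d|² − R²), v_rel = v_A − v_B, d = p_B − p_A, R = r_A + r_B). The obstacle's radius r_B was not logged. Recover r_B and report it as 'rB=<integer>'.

m = -4080
d = (8, -6);  v_rel = (12, 1),  |v_rel|² = 145
v_rel×d = (12)·(-6) − (1)·(8) = -80
since m = R²·145 − (-80)²:  R² = (6400 + -4080) / 145 = 16
R = √16 = 4  ⇒  r_B = 4 − 2 = 2

rB=2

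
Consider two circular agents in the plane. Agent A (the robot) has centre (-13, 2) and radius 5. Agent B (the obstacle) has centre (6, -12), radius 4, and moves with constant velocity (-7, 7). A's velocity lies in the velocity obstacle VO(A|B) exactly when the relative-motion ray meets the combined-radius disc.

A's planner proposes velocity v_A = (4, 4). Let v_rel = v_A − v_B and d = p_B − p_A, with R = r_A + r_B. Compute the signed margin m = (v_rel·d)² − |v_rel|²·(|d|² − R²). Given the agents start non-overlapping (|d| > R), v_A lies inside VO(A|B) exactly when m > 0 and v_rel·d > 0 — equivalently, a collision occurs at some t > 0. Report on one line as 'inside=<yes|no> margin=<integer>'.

d = (19, -14),  |d|² = 557;  R = 5+4 = 9,  c = 557−9² = 476
v_rel = (11, -3),  |v_rel|² = 130;  v_rel·d = (11)·(19) + (-3)·(-14) = 251
130·t² − 502·t + 476 = 0  ⇒  m = 251² − 130·476 = 1121
m = 1121 > 0,  v_rel·d = 251 > 0  ⇒  inside

inside=yes margin=1121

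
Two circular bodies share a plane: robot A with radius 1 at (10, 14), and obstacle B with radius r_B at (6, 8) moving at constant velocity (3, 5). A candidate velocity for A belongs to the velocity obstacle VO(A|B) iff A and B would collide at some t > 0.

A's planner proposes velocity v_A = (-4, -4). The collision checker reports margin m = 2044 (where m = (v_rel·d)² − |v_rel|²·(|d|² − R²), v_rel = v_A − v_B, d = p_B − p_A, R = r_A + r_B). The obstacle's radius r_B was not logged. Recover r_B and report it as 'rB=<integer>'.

m = 2044
d = (-4, -6);  v_rel = (-7, -9),  |v_rel|² = 130
v_rel×d = (-7)·(-6) − (-9)·(-4) = 6
since m = R²·130 − 6²:  R² = (36 + 2044) / 130 = 16
R = √16 = 4  ⇒  r_B = 4 − 1 = 3

rB=3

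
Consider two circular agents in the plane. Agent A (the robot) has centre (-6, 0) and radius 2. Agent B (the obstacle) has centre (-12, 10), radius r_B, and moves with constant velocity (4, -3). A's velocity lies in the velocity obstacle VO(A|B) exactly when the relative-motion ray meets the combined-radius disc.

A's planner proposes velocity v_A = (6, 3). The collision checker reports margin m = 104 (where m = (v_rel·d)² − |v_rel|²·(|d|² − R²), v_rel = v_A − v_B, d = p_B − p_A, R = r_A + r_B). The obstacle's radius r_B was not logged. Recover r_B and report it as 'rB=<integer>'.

m = 104
d = (-6, 10);  v_rel = (2, 6),  |v_rel|² = 40
v_rel×d = (2)·(10) − (6)·(-6) = 56
since m = R²·40 − 56²:  R² = (3136 + 104) / 40 = 81
R = √81 = 9  ⇒  r_B = 9 − 2 = 7

rB=7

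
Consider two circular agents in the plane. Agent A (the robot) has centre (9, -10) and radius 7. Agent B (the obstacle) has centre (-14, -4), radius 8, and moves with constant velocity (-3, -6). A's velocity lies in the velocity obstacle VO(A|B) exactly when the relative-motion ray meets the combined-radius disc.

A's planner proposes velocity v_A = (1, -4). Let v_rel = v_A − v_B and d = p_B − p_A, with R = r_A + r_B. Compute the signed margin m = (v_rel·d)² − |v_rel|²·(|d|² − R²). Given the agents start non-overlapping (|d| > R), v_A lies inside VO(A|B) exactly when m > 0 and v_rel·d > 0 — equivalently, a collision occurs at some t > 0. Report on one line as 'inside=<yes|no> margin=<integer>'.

d = (-23, 6),  |d|² = 565;  R = 7+8 = 15,  c = 565−15² = 340
v_rel = (4, 2),  |v_rel|² = 20;  v_rel·d = (4)·(-23) + (2)·(6) = -80
20·t² + 160·t + 340 = 0  ⇒  m = (-80)² − 20·340 = -400
m = -400 < 0,  v_rel·d = -80 < 0  ⇒  outside

inside=no margin=-400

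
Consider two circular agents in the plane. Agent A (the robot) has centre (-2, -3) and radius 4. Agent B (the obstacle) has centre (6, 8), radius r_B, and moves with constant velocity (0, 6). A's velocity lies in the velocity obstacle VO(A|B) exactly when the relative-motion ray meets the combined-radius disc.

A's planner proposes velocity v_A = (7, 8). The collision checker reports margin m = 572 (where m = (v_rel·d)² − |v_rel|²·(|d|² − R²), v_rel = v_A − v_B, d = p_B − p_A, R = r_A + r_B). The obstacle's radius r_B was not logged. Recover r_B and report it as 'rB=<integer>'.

m = 572
d = (8, 11);  v_rel = (7, 2),  |v_rel|² = 53
v_rel×d = (7)·(11) − (2)·(8) = 61
since m = R²·53 − 61²:  R² = (3721 + 572) / 53 = 81
R = √81 = 9  ⇒  r_B = 9 − 4 = 5

rB=5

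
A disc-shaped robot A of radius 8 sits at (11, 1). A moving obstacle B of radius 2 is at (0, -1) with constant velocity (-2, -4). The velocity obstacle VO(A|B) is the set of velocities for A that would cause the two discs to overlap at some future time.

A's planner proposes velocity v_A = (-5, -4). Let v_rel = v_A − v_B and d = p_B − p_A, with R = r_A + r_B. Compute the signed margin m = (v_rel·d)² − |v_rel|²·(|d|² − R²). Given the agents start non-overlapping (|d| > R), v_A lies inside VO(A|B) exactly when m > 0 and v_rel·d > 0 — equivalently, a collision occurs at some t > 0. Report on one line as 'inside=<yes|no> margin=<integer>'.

d = (-11, -2),  |d|² = 125;  R = 8+2 = 10,  c = 125−10² = 25
v_rel = (-3, 0),  |v_rel|² = 9;  v_rel·d = (-3)·(-11) + (0)·(-2) = 33
9·t² − 66·t + 25 = 0  ⇒  m = 33² − 9·25 = 864
m = 864 > 0,  v_rel·d = 33 > 0  ⇒  inside

inside=yes margin=864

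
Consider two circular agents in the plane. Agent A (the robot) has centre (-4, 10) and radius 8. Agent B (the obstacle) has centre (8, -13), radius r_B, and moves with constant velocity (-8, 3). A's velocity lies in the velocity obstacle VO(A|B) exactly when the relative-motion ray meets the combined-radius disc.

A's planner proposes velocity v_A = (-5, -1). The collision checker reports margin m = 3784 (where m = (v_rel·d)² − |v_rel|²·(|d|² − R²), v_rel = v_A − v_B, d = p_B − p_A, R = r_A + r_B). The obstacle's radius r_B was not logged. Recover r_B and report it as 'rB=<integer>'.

m = 3784
d = (12, -23);  v_rel = (3, -4),  |v_rel|² = 25
v_rel×d = (3)·(-23) − (-4)·(12) = -21
since m = R²·25 − (-21)²:  R² = (441 + 3784) / 25 = 169
R = √169 = 13  ⇒  r_B = 13 − 8 = 5

rB=5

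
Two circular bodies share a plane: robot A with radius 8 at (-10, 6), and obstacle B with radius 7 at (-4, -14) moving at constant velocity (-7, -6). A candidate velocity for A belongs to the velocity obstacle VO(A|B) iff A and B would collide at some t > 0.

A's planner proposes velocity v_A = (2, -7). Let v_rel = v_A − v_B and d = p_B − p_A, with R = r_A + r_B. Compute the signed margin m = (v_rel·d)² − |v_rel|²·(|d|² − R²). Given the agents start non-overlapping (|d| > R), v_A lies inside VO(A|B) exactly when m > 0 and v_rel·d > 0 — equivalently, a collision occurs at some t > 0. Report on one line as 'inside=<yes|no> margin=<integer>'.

d = (6, -20),  |d|² = 436;  R = 8+7 = 15,  c = 436−15² = 211
v_rel = (9, -1),  |v_rel|² = 82;  v_rel·d = (9)·(6) + (-1)·(-20) = 74
82·t² − 148·t + 211 = 0  ⇒  m = 74² − 82·211 = -11826
m = -11826 < 0,  v_rel·d = 74 > 0  ⇒  outside

inside=no margin=-11826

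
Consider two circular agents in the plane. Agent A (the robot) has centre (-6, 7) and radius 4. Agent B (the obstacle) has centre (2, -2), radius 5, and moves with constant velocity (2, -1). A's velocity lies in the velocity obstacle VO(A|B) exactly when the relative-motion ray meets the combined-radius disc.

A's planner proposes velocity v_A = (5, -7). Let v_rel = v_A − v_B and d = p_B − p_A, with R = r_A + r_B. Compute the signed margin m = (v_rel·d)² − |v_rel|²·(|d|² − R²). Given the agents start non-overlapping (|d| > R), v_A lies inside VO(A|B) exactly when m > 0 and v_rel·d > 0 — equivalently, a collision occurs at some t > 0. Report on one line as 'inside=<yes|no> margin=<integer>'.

d = (8, -9),  |d|² = 145;  R = 4+5 = 9,  c = 145−9² = 64
v_rel = (3, -6),  |v_rel|² = 45;  v_rel·d = (3)·(8) + (-6)·(-9) = 78
45·t² − 156·t + 64 = 0  ⇒  m = 78² − 45·64 = 3204
m = 3204 > 0,  v_rel·d = 78 > 0  ⇒  inside

inside=yes margin=3204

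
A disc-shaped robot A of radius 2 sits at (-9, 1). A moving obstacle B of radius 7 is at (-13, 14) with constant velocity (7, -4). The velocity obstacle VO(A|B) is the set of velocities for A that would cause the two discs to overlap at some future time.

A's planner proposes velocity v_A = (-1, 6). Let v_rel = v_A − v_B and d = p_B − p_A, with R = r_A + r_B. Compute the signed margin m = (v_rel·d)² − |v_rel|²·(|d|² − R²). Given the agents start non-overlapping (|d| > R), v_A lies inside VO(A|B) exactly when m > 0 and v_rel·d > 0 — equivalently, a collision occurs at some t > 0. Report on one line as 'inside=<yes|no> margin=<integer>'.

d = (-4, 13),  |d|² = 185;  R = 2+7 = 9,  c = 185−9² = 104
v_rel = (-8, 10),  |v_rel|² = 164;  v_rel·d = (-8)·(-4) + (10)·(13) = 162
164·t² − 324·t + 104 = 0  ⇒  m = 162² − 164·104 = 9188
m = 9188 > 0,  v_rel·d = 162 > 0  ⇒  inside

inside=yes margin=9188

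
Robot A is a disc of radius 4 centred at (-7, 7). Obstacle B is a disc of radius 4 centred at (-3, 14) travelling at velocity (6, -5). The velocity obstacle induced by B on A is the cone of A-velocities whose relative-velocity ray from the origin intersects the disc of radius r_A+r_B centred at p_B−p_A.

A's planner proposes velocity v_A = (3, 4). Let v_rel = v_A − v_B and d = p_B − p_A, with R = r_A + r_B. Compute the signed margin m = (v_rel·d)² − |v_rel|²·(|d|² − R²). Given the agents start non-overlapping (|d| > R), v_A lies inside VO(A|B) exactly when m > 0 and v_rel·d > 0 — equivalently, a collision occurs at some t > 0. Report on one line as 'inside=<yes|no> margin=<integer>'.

d = (4, 7),  |d|² = 65;  R = 4+4 = 8,  c = 65−8² = 1
v_rel = (-3, 9),  |v_rel|² = 90;  v_rel·d = (-3)·(4) + (9)·(7) = 51
90·t² − 102·t + 1 = 0  ⇒  m = 51² − 90·1 = 2511
m = 2511 > 0,  v_rel·d = 51 > 0  ⇒  inside

inside=yes margin=2511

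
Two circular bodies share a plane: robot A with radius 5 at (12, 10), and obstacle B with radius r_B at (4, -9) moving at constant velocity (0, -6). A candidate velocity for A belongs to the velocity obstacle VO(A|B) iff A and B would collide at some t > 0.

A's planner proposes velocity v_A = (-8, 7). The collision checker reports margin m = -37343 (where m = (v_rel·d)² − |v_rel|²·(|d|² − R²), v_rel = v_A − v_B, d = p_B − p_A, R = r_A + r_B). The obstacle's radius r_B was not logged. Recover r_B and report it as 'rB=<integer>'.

m = -37343
d = (-8, -19);  v_rel = (-8, 13),  |v_rel|² = 233
v_rel×d = (-8)·(-19) − (13)·(-8) = 256
since m = R²·233 − 256²:  R² = (65536 + -37343) / 233 = 121
R = √121 = 11  ⇒  r_B = 11 − 5 = 6

rB=6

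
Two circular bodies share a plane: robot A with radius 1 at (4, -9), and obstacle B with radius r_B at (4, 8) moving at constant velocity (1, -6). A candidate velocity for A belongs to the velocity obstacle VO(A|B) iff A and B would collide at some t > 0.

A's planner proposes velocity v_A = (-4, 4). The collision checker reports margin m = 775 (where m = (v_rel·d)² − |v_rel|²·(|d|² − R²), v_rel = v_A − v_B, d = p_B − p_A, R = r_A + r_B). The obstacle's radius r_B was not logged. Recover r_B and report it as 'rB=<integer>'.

m = 775
d = (0, 17);  v_rel = (-5, 10),  |v_rel|² = 125
v_rel×d = (-5)·(17) − (10)·(0) = -85
since m = R²·125 − (-85)²:  R² = (7225 + 775) / 125 = 64
R = √64 = 8  ⇒  r_B = 8 − 1 = 7

rB=7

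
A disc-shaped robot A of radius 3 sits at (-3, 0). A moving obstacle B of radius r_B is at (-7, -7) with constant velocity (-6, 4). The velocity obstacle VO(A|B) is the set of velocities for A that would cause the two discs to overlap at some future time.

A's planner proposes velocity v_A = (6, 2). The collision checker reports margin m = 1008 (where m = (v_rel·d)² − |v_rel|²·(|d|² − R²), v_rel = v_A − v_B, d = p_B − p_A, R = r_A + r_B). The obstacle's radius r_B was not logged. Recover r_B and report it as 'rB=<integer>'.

m = 1008
d = (-4, -7);  v_rel = (12, -2),  |v_rel|² = 148
v_rel×d = (12)·(-7) − (-2)·(-4) = -92
since m = R²·148 − (-92)²:  R² = (8464 + 1008) / 148 = 64
R = √64 = 8  ⇒  r_B = 8 − 3 = 5

rB=5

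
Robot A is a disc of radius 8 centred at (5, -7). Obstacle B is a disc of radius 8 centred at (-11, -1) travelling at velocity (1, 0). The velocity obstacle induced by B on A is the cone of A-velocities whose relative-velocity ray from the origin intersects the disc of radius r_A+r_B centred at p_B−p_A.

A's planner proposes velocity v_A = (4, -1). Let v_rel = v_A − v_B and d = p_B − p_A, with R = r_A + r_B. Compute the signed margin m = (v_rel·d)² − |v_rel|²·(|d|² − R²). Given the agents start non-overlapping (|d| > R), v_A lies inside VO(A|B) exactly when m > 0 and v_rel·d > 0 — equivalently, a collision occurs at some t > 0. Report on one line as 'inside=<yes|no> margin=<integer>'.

d = (-16, 6),  |d|² = 292;  R = 8+8 = 16,  c = 292−16² = 36
v_rel = (3, -1),  |v_rel|² = 10;  v_rel·d = (3)·(-16) + (-1)·(6) = -54
10·t² + 108·t + 36 = 0  ⇒  m = (-54)² − 10·36 = 2556
m = 2556 > 0,  v_rel·d = -54 < 0  ⇒  outside

inside=no margin=2556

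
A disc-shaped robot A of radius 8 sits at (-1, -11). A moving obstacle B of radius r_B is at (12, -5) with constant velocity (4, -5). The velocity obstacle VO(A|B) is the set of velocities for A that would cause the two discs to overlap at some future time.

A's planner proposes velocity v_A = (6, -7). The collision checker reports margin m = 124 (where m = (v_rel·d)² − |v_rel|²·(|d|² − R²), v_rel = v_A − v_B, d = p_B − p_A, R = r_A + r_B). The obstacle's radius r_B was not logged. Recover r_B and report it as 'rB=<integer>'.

m = 124
d = (13, 6);  v_rel = (2, -2),  |v_rel|² = 8
v_rel×d = (2)·(6) − (-2)·(13) = 38
since m = R²·8 − 38²:  R² = (1444 + 124) / 8 = 196
R = √196 = 14  ⇒  r_B = 14 − 8 = 6

rB=6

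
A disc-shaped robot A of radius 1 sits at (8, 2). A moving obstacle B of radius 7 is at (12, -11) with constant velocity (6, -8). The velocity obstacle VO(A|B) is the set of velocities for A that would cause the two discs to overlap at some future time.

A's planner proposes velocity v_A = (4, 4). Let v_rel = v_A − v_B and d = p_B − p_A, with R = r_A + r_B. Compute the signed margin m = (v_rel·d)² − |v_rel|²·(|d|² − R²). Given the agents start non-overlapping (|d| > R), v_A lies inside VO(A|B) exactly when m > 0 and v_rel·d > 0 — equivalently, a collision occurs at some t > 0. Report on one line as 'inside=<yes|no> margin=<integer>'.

d = (4, -13),  |d|² = 185;  R = 1+7 = 8,  c = 185−8² = 121
v_rel = (-2, 12),  |v_rel|² = 148;  v_rel·d = (-2)·(4) + (12)·(-13) = -164
148·t² + 328·t + 121 = 0  ⇒  m = (-164)² − 148·121 = 8988
m = 8988 > 0,  v_rel·d = -164 < 0  ⇒  outside

inside=no margin=8988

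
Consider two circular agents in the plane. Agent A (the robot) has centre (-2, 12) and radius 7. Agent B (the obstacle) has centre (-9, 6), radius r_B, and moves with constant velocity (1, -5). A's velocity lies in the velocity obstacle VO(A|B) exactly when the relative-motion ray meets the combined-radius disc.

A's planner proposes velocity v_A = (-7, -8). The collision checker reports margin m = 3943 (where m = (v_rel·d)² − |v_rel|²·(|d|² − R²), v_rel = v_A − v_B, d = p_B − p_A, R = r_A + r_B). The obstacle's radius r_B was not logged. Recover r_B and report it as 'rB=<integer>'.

m = 3943
d = (-7, -6);  v_rel = (-8, -3),  |v_rel|² = 73
v_rel×d = (-8)·(-6) − (-3)·(-7) = 27
since m = R²·73 − 27²:  R² = (729 + 3943) / 73 = 64
R = √64 = 8  ⇒  r_B = 8 − 7 = 1

rB=1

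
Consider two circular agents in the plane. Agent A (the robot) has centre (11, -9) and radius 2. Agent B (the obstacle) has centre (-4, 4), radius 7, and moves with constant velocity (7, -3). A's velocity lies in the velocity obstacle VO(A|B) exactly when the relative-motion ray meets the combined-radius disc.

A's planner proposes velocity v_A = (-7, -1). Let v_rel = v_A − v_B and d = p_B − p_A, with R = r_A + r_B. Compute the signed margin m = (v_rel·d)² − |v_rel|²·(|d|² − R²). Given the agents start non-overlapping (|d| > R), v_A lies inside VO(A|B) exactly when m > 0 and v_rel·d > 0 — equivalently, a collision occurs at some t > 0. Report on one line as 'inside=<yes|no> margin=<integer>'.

d = (-15, 13),  |d|² = 394;  R = 2+7 = 9,  c = 394−9² = 313
v_rel = (-14, 2),  |v_rel|² = 200;  v_rel·d = (-14)·(-15) + (2)·(13) = 236
200·t² − 472·t + 313 = 0  ⇒  m = 236² − 200·313 = -6904
m = -6904 < 0,  v_rel·d = 236 > 0  ⇒  outside

inside=no margin=-6904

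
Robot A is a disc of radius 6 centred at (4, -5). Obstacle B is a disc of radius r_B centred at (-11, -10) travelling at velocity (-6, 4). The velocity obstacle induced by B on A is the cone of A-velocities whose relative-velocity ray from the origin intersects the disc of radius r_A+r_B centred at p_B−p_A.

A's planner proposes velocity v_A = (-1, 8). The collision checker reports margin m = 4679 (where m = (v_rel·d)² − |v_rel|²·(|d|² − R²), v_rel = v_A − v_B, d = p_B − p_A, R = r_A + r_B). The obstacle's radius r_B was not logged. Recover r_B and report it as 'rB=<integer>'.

m = 4679
d = (-15, -5);  v_rel = (5, 4),  |v_rel|² = 41
v_rel×d = (5)·(-5) − (4)·(-15) = 35
since m = R²·41 − 35²:  R² = (1225 + 4679) / 41 = 144
R = √144 = 12  ⇒  r_B = 12 − 6 = 6

rB=6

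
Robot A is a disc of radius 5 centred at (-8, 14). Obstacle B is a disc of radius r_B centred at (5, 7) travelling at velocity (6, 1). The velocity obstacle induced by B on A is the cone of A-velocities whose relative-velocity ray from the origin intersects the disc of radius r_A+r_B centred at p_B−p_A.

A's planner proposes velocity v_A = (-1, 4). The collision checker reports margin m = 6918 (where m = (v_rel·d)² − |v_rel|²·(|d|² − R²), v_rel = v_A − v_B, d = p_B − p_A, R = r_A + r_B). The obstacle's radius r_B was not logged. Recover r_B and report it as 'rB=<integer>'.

m = 6918
d = (13, -7);  v_rel = (-7, 3),  |v_rel|² = 58
v_rel×d = (-7)·(-7) − (3)·(13) = 10
since m = R²·58 − 10²:  R² = (100 + 6918) / 58 = 121
R = √121 = 11  ⇒  r_B = 11 − 5 = 6

rB=6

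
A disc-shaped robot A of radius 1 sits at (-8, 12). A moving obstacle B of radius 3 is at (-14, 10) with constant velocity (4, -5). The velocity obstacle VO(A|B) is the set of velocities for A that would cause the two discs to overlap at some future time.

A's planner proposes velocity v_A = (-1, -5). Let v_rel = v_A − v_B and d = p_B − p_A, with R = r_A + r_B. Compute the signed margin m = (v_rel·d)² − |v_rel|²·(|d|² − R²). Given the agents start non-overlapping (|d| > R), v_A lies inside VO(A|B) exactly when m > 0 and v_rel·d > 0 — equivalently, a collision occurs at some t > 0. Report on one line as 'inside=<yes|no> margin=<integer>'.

d = (-6, -2),  |d|² = 40;  R = 1+3 = 4,  c = 40−4² = 24
v_rel = (-5, 0),  |v_rel|² = 25;  v_rel·d = (-5)·(-6) + (0)·(-2) = 30
25·t² − 60·t + 24 = 0  ⇒  m = 30² − 25·24 = 300
m = 300 > 0,  v_rel·d = 30 > 0  ⇒  inside

inside=yes margin=300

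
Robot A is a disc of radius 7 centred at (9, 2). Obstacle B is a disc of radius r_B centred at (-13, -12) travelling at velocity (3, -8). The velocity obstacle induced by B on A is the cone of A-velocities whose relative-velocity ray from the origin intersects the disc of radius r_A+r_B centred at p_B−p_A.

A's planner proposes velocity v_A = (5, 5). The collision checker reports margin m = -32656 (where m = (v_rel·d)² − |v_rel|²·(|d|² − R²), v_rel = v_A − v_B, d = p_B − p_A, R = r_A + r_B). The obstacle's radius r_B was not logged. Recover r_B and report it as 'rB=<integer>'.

m = -32656
d = (-22, -14);  v_rel = (2, 13),  |v_rel|² = 173
v_rel×d = (2)·(-14) − (13)·(-22) = 258
since m = R²·173 − 258²:  R² = (66564 + -32656) / 173 = 196
R = √196 = 14  ⇒  r_B = 14 − 7 = 7

rB=7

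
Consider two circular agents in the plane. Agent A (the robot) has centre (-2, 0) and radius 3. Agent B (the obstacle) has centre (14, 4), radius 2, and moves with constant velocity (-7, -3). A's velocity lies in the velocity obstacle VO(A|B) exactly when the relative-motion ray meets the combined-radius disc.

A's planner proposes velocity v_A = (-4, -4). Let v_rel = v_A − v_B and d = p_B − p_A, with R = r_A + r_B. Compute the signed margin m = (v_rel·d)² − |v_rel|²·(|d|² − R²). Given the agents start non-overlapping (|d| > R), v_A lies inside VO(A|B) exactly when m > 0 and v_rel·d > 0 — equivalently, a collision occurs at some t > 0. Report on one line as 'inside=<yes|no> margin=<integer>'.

d = (16, 4),  |d|² = 272;  R = 3+2 = 5,  c = 272−5² = 247
v_rel = (3, -1),  |v_rel|² = 10;  v_rel·d = (3)·(16) + (-1)·(4) = 44
10·t² − 88·t + 247 = 0  ⇒  m = 44² − 10·247 = -534
m = -534 < 0,  v_rel·d = 44 > 0  ⇒  outside

inside=no margin=-534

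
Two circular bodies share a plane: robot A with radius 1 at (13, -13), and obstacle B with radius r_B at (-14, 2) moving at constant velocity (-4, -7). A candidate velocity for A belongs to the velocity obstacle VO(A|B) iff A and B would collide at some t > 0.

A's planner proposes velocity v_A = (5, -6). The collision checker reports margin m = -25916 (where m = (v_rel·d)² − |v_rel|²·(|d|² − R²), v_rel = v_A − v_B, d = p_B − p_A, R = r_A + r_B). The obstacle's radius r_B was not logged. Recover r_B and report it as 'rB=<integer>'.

m = -25916
d = (-27, 15);  v_rel = (9, 1),  |v_rel|² = 82
v_rel×d = (9)·(15) − (1)·(-27) = 162
since m = R²·82 − 162²:  R² = (26244 + -25916) / 82 = 4
R = √4 = 2  ⇒  r_B = 2 − 1 = 1

rB=1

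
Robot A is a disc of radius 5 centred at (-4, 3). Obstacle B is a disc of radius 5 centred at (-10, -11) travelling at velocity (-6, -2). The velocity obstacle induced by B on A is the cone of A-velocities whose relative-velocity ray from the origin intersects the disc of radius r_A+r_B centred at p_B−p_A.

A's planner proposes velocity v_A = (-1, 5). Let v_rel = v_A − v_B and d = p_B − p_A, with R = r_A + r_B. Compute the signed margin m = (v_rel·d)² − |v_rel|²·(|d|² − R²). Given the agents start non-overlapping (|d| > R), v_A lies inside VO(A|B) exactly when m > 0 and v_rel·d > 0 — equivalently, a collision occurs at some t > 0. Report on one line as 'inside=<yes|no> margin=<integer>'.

d = (-6, -14),  |d|² = 232;  R = 5+5 = 10,  c = 232−10² = 132
v_rel = (5, 7),  |v_rel|² = 74;  v_rel·d = (5)·(-6) + (7)·(-14) = -128
74·t² + 256·t + 132 = 0  ⇒  m = (-128)² − 74·132 = 6616
m = 6616 > 0,  v_rel·d = -128 < 0  ⇒  outside

inside=no margin=6616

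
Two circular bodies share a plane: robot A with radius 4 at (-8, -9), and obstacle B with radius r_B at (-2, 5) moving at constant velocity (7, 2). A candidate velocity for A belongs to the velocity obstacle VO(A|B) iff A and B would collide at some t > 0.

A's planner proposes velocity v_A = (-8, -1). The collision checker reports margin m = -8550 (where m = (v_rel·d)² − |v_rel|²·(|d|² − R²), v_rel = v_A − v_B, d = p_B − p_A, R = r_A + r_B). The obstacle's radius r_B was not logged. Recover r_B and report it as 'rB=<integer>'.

m = -8550
d = (6, 14);  v_rel = (-15, -3),  |v_rel|² = 234
v_rel×d = (-15)·(14) − (-3)·(6) = -192
since m = R²·234 − (-192)²:  R² = (36864 + -8550) / 234 = 121
R = √121 = 11  ⇒  r_B = 11 − 4 = 7

rB=7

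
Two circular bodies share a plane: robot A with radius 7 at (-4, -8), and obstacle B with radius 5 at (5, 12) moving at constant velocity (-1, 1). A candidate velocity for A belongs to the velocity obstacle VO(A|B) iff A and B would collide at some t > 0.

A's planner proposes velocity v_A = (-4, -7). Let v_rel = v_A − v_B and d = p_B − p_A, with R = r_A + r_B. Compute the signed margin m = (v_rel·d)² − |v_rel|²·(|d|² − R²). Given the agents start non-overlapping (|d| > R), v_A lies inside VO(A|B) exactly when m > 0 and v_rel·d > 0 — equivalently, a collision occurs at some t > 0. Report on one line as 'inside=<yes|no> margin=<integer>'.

d = (9, 20),  |d|² = 481;  R = 7+5 = 12,  c = 481−12² = 337
v_rel = (-3, -8),  |v_rel|² = 73;  v_rel·d = (-3)·(9) + (-8)·(20) = -187
73·t² + 374·t + 337 = 0  ⇒  m = (-187)² − 73·337 = 10368
m = 10368 > 0,  v_rel·d = -187 < 0  ⇒  outside

inside=no margin=10368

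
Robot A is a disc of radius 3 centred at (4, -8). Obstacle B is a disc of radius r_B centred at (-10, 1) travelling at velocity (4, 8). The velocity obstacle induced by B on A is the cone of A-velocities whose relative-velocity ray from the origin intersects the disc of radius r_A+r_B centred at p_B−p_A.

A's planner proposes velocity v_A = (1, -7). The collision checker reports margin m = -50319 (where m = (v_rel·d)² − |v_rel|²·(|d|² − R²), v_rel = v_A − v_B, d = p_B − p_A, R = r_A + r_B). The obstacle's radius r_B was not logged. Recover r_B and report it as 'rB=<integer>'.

m = -50319
d = (-14, 9);  v_rel = (-3, -15),  |v_rel|² = 234
v_rel×d = (-3)·(9) − (-15)·(-14) = -237
since m = R²·234 − (-237)²:  R² = (56169 + -50319) / 234 = 25
R = √25 = 5  ⇒  r_B = 5 − 3 = 2

rB=2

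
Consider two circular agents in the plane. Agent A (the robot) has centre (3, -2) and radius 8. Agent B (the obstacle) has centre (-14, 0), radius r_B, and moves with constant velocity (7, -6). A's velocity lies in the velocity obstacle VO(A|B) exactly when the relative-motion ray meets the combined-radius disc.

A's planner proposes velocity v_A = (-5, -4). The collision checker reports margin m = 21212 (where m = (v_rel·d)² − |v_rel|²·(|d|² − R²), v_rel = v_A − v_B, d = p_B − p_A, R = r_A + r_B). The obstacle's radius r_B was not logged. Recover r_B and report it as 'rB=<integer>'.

m = 21212
d = (-17, 2);  v_rel = (-12, 2),  |v_rel|² = 148
v_rel×d = (-12)·(2) − (2)·(-17) = 10
since m = R²·148 − 10²:  R² = (100 + 21212) / 148 = 144
R = √144 = 12  ⇒  r_B = 12 − 8 = 4

rB=4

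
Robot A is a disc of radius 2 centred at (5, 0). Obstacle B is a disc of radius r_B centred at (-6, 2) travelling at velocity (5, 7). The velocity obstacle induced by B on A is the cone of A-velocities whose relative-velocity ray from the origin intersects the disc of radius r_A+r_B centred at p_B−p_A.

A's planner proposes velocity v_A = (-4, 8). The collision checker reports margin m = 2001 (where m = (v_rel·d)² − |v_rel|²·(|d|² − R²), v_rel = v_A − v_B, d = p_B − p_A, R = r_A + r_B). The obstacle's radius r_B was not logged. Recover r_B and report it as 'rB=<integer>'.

m = 2001
d = (-11, 2);  v_rel = (-9, 1),  |v_rel|² = 82
v_rel×d = (-9)·(2) − (1)·(-11) = -7
since m = R²·82 − (-7)²:  R² = (49 + 2001) / 82 = 25
R = √25 = 5  ⇒  r_B = 5 − 2 = 3

rB=3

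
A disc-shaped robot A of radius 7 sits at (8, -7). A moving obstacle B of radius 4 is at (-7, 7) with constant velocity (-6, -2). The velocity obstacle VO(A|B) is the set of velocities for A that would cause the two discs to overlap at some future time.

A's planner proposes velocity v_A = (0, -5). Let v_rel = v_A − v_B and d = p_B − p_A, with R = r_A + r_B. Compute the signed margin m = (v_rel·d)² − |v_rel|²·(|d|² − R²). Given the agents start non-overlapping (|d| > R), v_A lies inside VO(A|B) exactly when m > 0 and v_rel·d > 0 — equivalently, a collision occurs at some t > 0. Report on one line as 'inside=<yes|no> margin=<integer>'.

d = (-15, 14),  |d|² = 421;  R = 7+4 = 11,  c = 421−11² = 300
v_rel = (6, -3),  |v_rel|² = 45;  v_rel·d = (6)·(-15) + (-3)·(14) = -132
45·t² + 264·t + 300 = 0  ⇒  m = (-132)² − 45·300 = 3924
m = 3924 > 0,  v_rel·d = -132 < 0  ⇒  outside

inside=no margin=3924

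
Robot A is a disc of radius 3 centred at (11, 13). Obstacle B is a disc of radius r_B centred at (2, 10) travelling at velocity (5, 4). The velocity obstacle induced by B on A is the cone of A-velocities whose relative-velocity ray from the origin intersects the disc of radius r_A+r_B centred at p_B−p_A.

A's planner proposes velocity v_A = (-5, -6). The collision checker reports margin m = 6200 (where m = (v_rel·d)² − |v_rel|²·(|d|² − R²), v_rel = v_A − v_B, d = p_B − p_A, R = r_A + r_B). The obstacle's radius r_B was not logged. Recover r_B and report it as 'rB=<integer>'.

m = 6200
d = (-9, -3);  v_rel = (-10, -10),  |v_rel|² = 200
v_rel×d = (-10)·(-3) − (-10)·(-9) = -60
since m = R²·200 − (-60)²:  R² = (3600 + 6200) / 200 = 49
R = √49 = 7  ⇒  r_B = 7 − 3 = 4

rB=4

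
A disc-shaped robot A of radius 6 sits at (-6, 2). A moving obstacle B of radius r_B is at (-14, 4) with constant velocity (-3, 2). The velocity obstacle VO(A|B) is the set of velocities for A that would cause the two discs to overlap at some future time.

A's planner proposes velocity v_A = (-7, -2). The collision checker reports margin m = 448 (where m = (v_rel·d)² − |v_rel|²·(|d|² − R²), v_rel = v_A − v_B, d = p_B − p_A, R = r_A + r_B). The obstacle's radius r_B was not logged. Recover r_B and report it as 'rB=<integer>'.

m = 448
d = (-8, 2);  v_rel = (-4, -4),  |v_rel|² = 32
v_rel×d = (-4)·(2) − (-4)·(-8) = -40
since m = R²·32 − (-40)²:  R² = (1600 + 448) / 32 = 64
R = √64 = 8  ⇒  r_B = 8 − 6 = 2

rB=2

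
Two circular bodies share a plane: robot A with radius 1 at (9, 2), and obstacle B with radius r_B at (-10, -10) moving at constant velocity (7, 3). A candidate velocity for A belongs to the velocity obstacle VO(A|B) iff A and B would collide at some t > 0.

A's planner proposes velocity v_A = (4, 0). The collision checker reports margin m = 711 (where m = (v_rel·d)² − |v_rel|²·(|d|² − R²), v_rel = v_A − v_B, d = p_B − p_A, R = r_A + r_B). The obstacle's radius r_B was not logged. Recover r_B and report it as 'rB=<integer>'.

m = 711
d = (-19, -12);  v_rel = (-3, -3),  |v_rel|² = 18
v_rel×d = (-3)·(-12) − (-3)·(-19) = -21
since m = R²·18 − (-21)²:  R² = (441 + 711) / 18 = 64
R = √64 = 8  ⇒  r_B = 8 − 1 = 7

rB=7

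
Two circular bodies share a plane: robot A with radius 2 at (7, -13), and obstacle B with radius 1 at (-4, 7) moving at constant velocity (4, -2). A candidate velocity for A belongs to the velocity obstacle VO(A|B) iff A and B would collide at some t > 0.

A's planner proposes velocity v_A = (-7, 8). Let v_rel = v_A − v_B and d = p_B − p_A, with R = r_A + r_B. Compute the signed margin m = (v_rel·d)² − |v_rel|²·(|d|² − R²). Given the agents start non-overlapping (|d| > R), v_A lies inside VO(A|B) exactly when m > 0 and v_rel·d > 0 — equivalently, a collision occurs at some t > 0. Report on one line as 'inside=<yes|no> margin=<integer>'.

d = (-11, 20),  |d|² = 521;  R = 2+1 = 3,  c = 521−3² = 512
v_rel = (-11, 10),  |v_rel|² = 221;  v_rel·d = (-11)·(-11) + (10)·(20) = 321
221·t² − 642·t + 512 = 0  ⇒  m = 321² − 221·512 = -10111
m = -10111 < 0,  v_rel·d = 321 > 0  ⇒  outside

inside=no margin=-10111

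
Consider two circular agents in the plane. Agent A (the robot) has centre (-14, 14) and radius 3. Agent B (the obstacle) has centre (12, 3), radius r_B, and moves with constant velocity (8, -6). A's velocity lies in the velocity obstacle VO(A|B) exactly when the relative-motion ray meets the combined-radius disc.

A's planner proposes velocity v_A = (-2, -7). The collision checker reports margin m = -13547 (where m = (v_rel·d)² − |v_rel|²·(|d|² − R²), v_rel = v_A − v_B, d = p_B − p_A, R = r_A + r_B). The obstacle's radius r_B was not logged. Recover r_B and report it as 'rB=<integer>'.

m = -13547
d = (26, -11);  v_rel = (-10, -1),  |v_rel|² = 101
v_rel×d = (-10)·(-11) − (-1)·(26) = 136
since m = R²·101 − 136²:  R² = (18496 + -13547) / 101 = 49
R = √49 = 7  ⇒  r_B = 7 − 3 = 4

rB=4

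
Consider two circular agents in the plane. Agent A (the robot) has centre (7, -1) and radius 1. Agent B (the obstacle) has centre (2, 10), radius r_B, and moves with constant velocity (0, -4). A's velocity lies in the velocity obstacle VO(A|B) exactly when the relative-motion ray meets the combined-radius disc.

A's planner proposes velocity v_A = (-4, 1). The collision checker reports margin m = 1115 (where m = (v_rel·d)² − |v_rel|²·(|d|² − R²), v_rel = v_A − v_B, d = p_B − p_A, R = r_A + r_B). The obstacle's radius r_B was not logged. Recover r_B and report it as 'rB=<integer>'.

m = 1115
d = (-5, 11);  v_rel = (-4, 5),  |v_rel|² = 41
v_rel×d = (-4)·(11) − (5)·(-5) = -19
since m = R²·41 − (-19)²:  R² = (361 + 1115) / 41 = 36
R = √36 = 6  ⇒  r_B = 6 − 1 = 5

rB=5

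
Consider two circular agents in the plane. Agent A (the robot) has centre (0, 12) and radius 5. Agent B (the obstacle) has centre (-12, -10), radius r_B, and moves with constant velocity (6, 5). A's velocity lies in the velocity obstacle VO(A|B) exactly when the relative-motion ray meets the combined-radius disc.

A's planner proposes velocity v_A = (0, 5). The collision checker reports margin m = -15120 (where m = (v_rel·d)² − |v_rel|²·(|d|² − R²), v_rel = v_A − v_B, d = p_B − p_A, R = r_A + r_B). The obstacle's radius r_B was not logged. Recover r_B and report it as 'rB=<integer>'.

m = -15120
d = (-12, -22);  v_rel = (-6, 0),  |v_rel|² = 36
v_rel×d = (-6)·(-22) − (0)·(-12) = 132
since m = R²·36 − 132²:  R² = (17424 + -15120) / 36 = 64
R = √64 = 8  ⇒  r_B = 8 − 5 = 3

rB=3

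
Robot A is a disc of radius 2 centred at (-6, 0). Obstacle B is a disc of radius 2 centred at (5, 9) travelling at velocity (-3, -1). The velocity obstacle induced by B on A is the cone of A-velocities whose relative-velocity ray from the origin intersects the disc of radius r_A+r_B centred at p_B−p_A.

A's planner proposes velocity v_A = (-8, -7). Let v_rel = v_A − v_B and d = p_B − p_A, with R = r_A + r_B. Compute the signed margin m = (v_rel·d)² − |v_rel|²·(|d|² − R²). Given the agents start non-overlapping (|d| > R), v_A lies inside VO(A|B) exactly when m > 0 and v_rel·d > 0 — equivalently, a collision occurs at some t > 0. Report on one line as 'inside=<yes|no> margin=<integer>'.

d = (11, 9),  |d|² = 202;  R = 2+2 = 4,  c = 202−4² = 186
v_rel = (-5, -6),  |v_rel|² = 61;  v_rel·d = (-5)·(11) + (-6)·(9) = -109
61·t² + 218·t + 186 = 0  ⇒  m = (-109)² − 61·186 = 535
m = 535 > 0,  v_rel·d = -109 < 0  ⇒  outside

inside=no margin=535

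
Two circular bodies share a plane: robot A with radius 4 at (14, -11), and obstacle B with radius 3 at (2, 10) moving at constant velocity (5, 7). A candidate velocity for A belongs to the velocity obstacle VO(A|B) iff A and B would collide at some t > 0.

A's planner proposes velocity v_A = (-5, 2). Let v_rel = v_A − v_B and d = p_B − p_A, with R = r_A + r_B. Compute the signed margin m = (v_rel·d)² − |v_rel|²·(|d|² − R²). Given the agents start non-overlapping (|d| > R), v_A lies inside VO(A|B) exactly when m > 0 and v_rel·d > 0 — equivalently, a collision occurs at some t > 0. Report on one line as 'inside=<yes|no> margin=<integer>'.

d = (-12, 21),  |d|² = 585;  R = 4+3 = 7,  c = 585−7² = 536
v_rel = (-10, -5),  |v_rel|² = 125;  v_rel·d = (-10)·(-12) + (-5)·(21) = 15
125·t² − 30·t + 536 = 0  ⇒  m = 15² − 125·536 = -66775
m = -66775 < 0,  v_rel·d = 15 > 0  ⇒  outside

inside=no margin=-66775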